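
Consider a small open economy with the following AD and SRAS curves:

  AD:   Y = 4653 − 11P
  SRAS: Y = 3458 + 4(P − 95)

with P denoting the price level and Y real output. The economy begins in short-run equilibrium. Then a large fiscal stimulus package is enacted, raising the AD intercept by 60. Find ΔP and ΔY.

This is a positive demand shock: AD shifts right.
New AD: Y = 4713 − 11P.
SRAS can be written Y = 3078 + 4P.
Set AD = SRAS: 4713 − 11P = 3078 + 4P, so 1635 = 15P and P = 109.
Y = 4713 − 11·109 = 3514.
Initially P = 105, Y = 3498, so ΔP = +4 and ΔY = +16.

ΔP = +4, ΔY = +16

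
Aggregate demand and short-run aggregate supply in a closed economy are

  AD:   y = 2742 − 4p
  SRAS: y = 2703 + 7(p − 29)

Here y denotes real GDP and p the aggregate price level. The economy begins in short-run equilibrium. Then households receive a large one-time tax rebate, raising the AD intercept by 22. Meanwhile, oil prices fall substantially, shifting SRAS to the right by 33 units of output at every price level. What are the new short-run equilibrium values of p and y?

p = 21, y = 2680

After both shocks: AD is y = 2764 − 4p and SRAS is y = 2533 + 7p.
Setting them equal: 231 = 11p, so p = 21.
y = 2764 − 4·21 = 2680.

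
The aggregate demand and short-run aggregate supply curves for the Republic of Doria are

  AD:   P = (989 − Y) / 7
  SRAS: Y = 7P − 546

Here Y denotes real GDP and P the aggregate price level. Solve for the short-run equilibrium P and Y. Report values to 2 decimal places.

Rearrange AD to Y = 989 − 7P.
Set AD = SRAS: 989 − 7P = 7P − 546, so 1535 = 14P and P = 109.64.
Substituting into AD, Y = 989 − 7P = 221.50.

P = 109.64, Y = 221.50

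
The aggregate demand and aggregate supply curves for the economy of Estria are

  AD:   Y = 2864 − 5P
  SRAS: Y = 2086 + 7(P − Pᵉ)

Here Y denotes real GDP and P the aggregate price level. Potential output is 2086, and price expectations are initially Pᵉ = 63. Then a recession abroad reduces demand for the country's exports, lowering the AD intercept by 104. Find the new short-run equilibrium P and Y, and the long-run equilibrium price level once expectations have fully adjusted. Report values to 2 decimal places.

Short run: P = 92.92, Y = 2295.42. Long run: P = 134.80.

AD shifts left: new AD is Y = 2760 − 5P. With Pᵉ = 63, SRAS is Y = 1645 + 7P.
Short run: 2760 − 5P = 1645 + 7P gives 1115 = 12P, so P = 92.92 and Y = 2760 − 5P = 2295.42.
Y = 2295.42 is above potential 2086; expectations adjust and SRAS shifts left until Y = 2086.
Long run: on the new AD curve, 2086 = 2760 − 5P gives P = 134.80.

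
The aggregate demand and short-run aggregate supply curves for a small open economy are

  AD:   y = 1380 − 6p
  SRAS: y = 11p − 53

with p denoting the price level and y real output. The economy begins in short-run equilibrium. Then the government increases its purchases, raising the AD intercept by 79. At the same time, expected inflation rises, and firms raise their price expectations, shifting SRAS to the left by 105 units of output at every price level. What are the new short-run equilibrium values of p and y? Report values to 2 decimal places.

p = 95.12, y = 888.29

After both shocks: AD is y = 1459 − 6p and SRAS is y = 11p − 158.
Setting them equal: 1617 = 17p, so p = 95.12.
Substituting into AD, y = 888.29.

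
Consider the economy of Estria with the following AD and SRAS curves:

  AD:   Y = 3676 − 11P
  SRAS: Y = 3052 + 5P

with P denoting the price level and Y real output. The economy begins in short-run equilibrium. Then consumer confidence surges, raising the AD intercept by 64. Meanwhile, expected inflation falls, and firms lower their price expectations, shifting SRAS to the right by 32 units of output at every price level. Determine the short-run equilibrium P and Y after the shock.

P = 41, Y = 3289

After both shocks: AD is Y = 3740 − 11P and SRAS is Y = 3084 + 5P.
Setting them equal: 656 = 16P, so P = 41.
Y = 3740 − 11·41 = 3289.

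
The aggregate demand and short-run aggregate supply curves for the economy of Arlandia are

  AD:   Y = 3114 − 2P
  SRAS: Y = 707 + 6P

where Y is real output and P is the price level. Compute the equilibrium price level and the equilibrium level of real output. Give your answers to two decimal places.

Set AD = SRAS: 3114 − 2P = 707 + 6P, so 2407 = 8P and P = 300.88.
Substituting into AD, Y = 3114 − 2P = 2512.25.

P = 300.88, Y = 2512.25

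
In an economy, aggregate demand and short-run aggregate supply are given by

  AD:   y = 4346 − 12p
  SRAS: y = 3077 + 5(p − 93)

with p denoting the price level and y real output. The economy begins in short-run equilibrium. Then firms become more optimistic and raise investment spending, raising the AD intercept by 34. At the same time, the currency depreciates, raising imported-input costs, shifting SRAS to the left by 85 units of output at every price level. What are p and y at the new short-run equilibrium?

p = 109, y = 3072

After both shocks: AD is y = 4380 − 12p and SRAS is y = 2527 + 5p.
Setting them equal: 1853 = 17p, so p = 109.
y = 4380 − 12·109 = 3072.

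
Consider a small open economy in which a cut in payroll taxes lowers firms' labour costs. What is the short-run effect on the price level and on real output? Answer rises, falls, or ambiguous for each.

This is a favourable supply shock: SRAS shifts right.
Moving along the downward-sloping AD curve, P falls and Y rises.

Price level: falls; output: rises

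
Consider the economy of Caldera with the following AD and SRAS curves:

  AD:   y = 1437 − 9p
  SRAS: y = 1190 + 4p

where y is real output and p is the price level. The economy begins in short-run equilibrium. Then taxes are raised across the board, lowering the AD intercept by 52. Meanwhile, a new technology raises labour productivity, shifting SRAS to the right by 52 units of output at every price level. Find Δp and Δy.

After both shocks: AD is y = 1385 − 9p and SRAS is y = 1242 + 4p.
Setting them equal: 143 = 13p, so p = 11.
y = 1385 − 9·11 = 1286.
Initially p = 19, y = 1266, so Δp = -8 and Δy = +20.

Δp = -8, Δy = +20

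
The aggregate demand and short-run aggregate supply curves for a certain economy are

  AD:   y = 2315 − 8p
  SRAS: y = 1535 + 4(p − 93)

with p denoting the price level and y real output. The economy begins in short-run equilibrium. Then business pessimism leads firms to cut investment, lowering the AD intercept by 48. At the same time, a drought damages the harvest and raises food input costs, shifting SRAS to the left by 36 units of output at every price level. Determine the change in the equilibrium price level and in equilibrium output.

Δp = -1, Δy = -40

After both shocks: AD is y = 2267 − 8p and SRAS is y = 1127 + 4p.
Setting them equal: 1140 = 12p, so p = 95.
y = 2267 − 8·95 = 1507.
Initially p = 96, y = 1547, so Δp = -1 and Δy = -40.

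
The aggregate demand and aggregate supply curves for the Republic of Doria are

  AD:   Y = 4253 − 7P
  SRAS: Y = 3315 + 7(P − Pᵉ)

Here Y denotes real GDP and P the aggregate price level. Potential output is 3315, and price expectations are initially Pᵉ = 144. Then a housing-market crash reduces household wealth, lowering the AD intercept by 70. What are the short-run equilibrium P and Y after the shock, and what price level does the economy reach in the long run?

AD shifts left: new AD is Y = 4183 − 7P. With Pᵉ = 144, SRAS is Y = 2307 + 7P.
Short run: 4183 − 7P = 2307 + 7P gives 1876 = 14P, so P = 134 and Y = 4183 − 7·134 = 3245.
Y = 3245 is below potential 3315; expectations adjust and SRAS shifts right until Y = 3315.
Long run: on the new AD curve, 3315 = 4183 − 7P gives P = 124.

Short run: P = 134, Y = 3245. Long run: P = 124.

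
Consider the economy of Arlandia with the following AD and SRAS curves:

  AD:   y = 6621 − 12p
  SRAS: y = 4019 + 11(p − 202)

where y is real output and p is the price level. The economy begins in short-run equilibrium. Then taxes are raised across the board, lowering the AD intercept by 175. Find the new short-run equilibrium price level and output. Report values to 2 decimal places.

p = 202.13, y = 4020.43

This is a negative demand shock: AD shifts left.
New AD: y = 6446 − 12p.
SRAS can be written y = 1797 + 11p.
Set AD = SRAS: 6446 − 12p = 1797 + 11p, so 4649 = 23p and p = 202.13.
Substituting into AD, y = 4020.43.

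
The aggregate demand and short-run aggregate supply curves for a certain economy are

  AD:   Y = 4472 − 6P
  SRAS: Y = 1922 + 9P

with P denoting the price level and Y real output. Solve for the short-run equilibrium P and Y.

P = 170, Y = 3452

Set AD = SRAS: 4472 − 6P = 1922 + 9P, so 2550 = 15P and P = 170.
Then Y = 4472 − 6·170 = 3452.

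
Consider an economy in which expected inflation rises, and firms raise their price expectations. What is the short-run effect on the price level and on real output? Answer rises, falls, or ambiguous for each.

This is an adverse supply shock: SRAS shifts left.
Moving along the downward-sloping AD curve, P rises and Y falls.

Price level: rises; output: falls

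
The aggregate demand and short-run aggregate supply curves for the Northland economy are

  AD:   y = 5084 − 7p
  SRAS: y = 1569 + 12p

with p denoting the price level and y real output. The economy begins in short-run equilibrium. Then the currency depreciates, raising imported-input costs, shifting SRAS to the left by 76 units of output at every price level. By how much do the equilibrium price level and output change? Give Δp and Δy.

Δp = +4, Δy = -28

This is a negative supply shock: SRAS shifts left.
New SRAS: y = 1493 + 12p.
Set AD = SRAS: 5084 − 7p = 1493 + 12p, so 3591 = 19p and p = 189.
y = 5084 − 7·189 = 3761.
Initially p = 185, y = 3789, so Δp = +4 and Δy = -28.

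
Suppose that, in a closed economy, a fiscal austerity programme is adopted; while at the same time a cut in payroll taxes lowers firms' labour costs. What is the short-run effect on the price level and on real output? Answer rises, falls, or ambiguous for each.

The first event is a negative demand shock: AD shifts left, which by itself pushes P down and Y down.
The second is a favourable supply shock: SRAS shifts right, which by itself pushes P down and Y up.
Both shocks push P down, so P falls. The two shocks push Y in opposite directions, so the effect on Y is ambiguous.

Price level: falls; output: ambiguous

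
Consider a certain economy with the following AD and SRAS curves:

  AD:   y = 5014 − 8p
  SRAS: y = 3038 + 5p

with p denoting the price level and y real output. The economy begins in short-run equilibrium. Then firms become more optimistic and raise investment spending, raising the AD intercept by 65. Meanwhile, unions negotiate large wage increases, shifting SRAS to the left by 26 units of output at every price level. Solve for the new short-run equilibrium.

p = 159, y = 3807

After both shocks: AD is y = 5079 − 8p and SRAS is y = 3012 + 5p.
Setting them equal: 2067 = 13p, so p = 159.
y = 5079 − 8·159 = 3807.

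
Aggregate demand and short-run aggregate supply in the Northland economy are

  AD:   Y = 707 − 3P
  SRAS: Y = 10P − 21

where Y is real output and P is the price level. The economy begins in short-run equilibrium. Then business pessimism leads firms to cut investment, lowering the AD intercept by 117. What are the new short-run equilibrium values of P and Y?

P = 47, Y = 449

This is a negative demand shock: AD shifts left.
New AD: Y = 590 − 3P.
Set AD = SRAS: 590 − 3P = 10P − 21, so 611 = 13P and P = 47.
Y = 590 − 3·47 = 449.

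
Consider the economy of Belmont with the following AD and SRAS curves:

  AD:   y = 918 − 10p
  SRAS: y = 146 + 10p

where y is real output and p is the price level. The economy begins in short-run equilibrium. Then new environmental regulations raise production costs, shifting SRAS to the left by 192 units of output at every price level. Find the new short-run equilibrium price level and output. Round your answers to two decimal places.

This is a negative supply shock: SRAS shifts left.
New SRAS: y = 10p − 46.
Set AD = SRAS: 918 − 10p = 10p − 46, so 964 = 20p and p = 48.20.
Substituting into AD, y = 436.00.

p = 48.20, y = 436.00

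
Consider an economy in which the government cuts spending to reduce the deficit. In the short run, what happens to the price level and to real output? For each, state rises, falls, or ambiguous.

This is a negative demand shock: AD shifts left.
Moving along the upward-sloping SRAS curve, P falls and Y falls.

Price level: falls; output: falls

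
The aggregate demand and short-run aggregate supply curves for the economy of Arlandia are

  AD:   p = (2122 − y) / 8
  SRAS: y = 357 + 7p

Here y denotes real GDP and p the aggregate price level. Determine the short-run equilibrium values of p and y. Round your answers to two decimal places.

p = 117.67, y = 1180.67

Rearrange AD to y = 2122 − 8p.
Set AD = SRAS: 2122 − 8p = 357 + 7p, so 1765 = 15p and p = 117.67.
Substituting into AD, y = 2122 − 8p = 1180.67.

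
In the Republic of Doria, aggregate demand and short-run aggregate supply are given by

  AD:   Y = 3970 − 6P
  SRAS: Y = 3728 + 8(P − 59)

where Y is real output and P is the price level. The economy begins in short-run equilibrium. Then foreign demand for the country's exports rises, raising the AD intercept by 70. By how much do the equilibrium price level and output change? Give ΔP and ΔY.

ΔP = +5, ΔY = +40

This is a positive demand shock: AD shifts right.
New AD: Y = 4040 − 6P.
SRAS can be written Y = 3256 + 8P.
Set AD = SRAS: 4040 − 6P = 3256 + 8P, so 784 = 14P and P = 56.
Y = 4040 − 6·56 = 3704.
Initially P = 51, Y = 3664, so ΔP = +5 and ΔY = +40.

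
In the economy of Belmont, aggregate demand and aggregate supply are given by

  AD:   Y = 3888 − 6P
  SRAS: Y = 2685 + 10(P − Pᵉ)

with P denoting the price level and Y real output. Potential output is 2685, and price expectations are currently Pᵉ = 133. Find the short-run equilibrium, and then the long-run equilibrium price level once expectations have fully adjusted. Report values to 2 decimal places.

Short run: P = 158.31, Y = 2938.13. Long run: P = 200.50.

Short run: with Pᵉ = 133, SRAS is Y = 1355 + 10P. Setting AD = SRAS gives 2533 = 16P, so P = 158.31 and Y = 3888 − 6P = 2938.13.
Output 2938.13 is above potential 2685, so over time expected prices rise and SRAS shifts left until Y returns to 2685.
Long run: Y = 2685 on the AD curve gives 2685 = 3888 − 6P, so P = 200.50.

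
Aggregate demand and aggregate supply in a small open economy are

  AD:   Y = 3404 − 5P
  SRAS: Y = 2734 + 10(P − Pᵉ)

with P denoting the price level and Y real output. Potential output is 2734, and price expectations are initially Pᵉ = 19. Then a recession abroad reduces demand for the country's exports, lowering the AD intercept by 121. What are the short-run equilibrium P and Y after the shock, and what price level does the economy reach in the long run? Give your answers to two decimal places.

Short run: P = 49.27, Y = 3036.67. Long run: P = 109.80.

AD shifts left: new AD is Y = 3283 − 5P. With Pᵉ = 19, SRAS is Y = 2544 + 10P.
Short run: 3283 − 5P = 2544 + 10P gives 739 = 15P, so P = 49.27 and Y = 3283 − 5P = 3036.67.
Y = 3036.67 is above potential 2734; expectations adjust and SRAS shifts left until Y = 2734.
Long run: on the new AD curve, 2734 = 3283 − 5P gives P = 109.80.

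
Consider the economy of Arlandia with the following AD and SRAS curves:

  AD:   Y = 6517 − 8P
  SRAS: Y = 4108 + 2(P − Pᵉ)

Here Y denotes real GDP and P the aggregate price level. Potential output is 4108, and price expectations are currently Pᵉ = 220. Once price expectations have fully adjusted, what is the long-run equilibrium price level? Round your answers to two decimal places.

Short run: with Pᵉ = 220, SRAS is Y = 3668 + 2P. Setting AD = SRAS gives 2849 = 10P, so P = 284.90 and Y = 6517 − 8P = 4237.80.
Output 4237.80 is above potential 4108, so over time expected prices rise and SRAS shifts left until Y returns to 4108.
Long run: Y = 4108 on the AD curve gives 4108 = 6517 − 8P, so P = 301.13.

Long-run P = 301.13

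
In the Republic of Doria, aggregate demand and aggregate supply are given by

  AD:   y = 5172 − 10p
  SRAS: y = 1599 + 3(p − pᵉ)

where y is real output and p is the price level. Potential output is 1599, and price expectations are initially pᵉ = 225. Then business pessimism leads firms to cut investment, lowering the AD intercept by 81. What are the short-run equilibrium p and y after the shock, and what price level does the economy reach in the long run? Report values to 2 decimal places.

Short run: p = 320.54, y = 1885.62. Long run: p = 349.20.

AD shifts left: new AD is y = 5091 − 10p. With pᵉ = 225, SRAS is y = 924 + 3p.
Short run: 5091 − 10p = 924 + 3p gives 4167 = 13p, so p = 320.54 and y = 5091 − 10p = 1885.62.
y = 1885.62 is above potential 1599; expectations adjust and SRAS shifts left until y = 1599.
Long run: on the new AD curve, 1599 = 5091 − 10p gives p = 349.20.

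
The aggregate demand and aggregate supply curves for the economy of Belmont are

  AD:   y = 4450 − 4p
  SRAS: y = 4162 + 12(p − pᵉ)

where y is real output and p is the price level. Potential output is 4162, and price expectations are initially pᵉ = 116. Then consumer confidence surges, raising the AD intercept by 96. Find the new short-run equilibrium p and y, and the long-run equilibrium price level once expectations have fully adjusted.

AD shifts right: new AD is y = 4546 − 4p. With pᵉ = 116, SRAS is y = 2770 + 12p.
Short run: 4546 − 4p = 2770 + 12p gives 1776 = 16p, so p = 111 and y = 4546 − 4·111 = 4102.
y = 4102 is below potential 4162; expectations adjust and SRAS shifts right until y = 4162.
Long run: on the new AD curve, 4162 = 4546 − 4p gives p = 96.

Short run: p = 111, y = 4102. Long run: p = 96.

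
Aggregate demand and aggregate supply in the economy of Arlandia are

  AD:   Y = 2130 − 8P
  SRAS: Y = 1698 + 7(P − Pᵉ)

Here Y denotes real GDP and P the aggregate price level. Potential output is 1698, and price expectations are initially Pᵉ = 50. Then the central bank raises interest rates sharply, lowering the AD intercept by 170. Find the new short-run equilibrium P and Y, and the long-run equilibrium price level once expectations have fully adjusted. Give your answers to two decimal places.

AD shifts left: new AD is Y = 1960 − 8P. With Pᵉ = 50, SRAS is Y = 1348 + 7P.
Short run: 1960 − 8P = 1348 + 7P gives 612 = 15P, so P = 40.80 and Y = 1960 − 8P = 1633.60.
Y = 1633.60 is below potential 1698; expectations adjust and SRAS shifts right until Y = 1698.
Long run: on the new AD curve, 1698 = 1960 − 8P gives P = 32.75.

Short run: P = 40.80, Y = 1633.60. Long run: P = 32.75.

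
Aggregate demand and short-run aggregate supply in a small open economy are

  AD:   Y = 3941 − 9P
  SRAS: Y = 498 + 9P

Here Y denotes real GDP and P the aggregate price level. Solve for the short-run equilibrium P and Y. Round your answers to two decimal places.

P = 191.28, Y = 2219.50

Set AD = SRAS: 3941 − 9P = 498 + 9P, so 3443 = 18P and P = 191.28.
Substituting into AD, Y = 3941 − 9P = 2219.50.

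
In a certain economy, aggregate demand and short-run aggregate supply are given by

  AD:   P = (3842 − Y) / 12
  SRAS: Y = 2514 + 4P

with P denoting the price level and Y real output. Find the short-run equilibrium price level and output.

Rearrange AD to Y = 3842 − 12P.
Set AD = SRAS: 3842 − 12P = 2514 + 4P, so 1328 = 16P and P = 83.
Then Y = 3842 − 12·83 = 2846.

P = 83, Y = 2846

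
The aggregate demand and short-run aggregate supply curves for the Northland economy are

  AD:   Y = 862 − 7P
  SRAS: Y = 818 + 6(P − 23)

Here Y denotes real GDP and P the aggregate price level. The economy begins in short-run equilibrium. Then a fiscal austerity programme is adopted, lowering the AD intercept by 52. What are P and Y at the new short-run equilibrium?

This is a negative demand shock: AD shifts left.
New AD: Y = 810 − 7P.
SRAS can be written Y = 680 + 6P.
Set AD = SRAS: 810 − 7P = 680 + 6P, so 130 = 13P and P = 10.
Y = 810 − 7·10 = 740.

P = 10, Y = 740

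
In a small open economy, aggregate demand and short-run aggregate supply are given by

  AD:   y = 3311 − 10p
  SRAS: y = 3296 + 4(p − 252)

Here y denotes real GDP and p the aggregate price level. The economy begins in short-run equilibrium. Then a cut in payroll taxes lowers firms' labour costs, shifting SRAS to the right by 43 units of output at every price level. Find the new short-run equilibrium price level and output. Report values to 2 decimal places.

This is a positive supply shock: SRAS shifts right.
New SRAS: y = 2331 + 4p.
Set AD = SRAS: 3311 − 10p = 2331 + 4p, so 980 = 14p and p = 70.00.
Substituting into AD, y = 2611.00.

p = 70.00, y = 2611.00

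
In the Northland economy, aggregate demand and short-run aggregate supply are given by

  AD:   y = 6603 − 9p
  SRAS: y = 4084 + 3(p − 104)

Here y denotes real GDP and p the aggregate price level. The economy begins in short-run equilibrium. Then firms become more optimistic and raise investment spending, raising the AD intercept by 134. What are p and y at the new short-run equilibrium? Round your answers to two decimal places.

This is a positive demand shock: AD shifts right.
New AD: y = 6737 − 9p.
SRAS can be written y = 3772 + 3p.
Set AD = SRAS: 6737 − 9p = 3772 + 3p, so 2965 = 12p and p = 247.08.
Substituting into AD, y = 4513.25.

p = 247.08, y = 4513.25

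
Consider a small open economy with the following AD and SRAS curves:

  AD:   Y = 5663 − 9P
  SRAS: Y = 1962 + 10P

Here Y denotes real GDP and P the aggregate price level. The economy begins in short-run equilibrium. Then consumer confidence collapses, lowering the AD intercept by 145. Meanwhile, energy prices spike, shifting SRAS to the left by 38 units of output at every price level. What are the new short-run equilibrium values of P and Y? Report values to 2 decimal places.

P = 189.16, Y = 3815.58

After both shocks: AD is Y = 5518 − 9P and SRAS is Y = 1924 + 10P.
Setting them equal: 3594 = 19P, so P = 189.16.
Substituting into AD, Y = 3815.58.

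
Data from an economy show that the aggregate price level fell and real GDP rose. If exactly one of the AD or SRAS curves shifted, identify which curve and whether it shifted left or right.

SRAS shifted right

P fell and Y rose. An AD shift moves P and Y in the same direction; an SRAS shift moves them in opposite directions.
Here P and Y moved in opposite directions, so the SRAS curve shifted.
Since Y rose, SRAS shifted right.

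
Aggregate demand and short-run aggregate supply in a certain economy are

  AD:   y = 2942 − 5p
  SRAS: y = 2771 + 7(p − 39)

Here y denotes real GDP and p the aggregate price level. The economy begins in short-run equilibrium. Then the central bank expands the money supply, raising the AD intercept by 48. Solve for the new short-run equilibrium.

This is a positive demand shock: AD shifts right.
New AD: y = 2990 − 5p.
SRAS can be written y = 2498 + 7p.
Set AD = SRAS: 2990 − 5p = 2498 + 7p, so 492 = 12p and p = 41.
y = 2990 − 5·41 = 2785.

p = 41, y = 2785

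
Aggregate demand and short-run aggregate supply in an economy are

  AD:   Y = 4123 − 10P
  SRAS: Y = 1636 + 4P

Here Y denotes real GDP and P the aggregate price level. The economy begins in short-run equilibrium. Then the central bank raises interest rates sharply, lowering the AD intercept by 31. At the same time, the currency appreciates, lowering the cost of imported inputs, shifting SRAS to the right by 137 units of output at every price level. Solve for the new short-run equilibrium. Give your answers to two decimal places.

P = 165.64, Y = 2435.57

After both shocks: AD is Y = 4092 − 10P and SRAS is Y = 1773 + 4P.
Setting them equal: 2319 = 14P, so P = 165.64.
Substituting into AD, Y = 2435.57.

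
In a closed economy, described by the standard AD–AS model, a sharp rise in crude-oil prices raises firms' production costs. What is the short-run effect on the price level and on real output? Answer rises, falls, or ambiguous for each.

Price level: rises; output: falls

This is an adverse supply shock: SRAS shifts left.
Moving along the downward-sloping AD curve, P rises and Y falls.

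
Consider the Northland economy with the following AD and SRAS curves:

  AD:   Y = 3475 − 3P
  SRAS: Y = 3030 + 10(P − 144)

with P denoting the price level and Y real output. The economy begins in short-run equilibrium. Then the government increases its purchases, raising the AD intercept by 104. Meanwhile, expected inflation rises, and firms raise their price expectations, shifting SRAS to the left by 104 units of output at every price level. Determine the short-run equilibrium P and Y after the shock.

P = 161, Y = 3096

After both shocks: AD is Y = 3579 − 3P and SRAS is Y = 1486 + 10P.
Setting them equal: 2093 = 13P, so P = 161.
Y = 3579 − 3·161 = 3096.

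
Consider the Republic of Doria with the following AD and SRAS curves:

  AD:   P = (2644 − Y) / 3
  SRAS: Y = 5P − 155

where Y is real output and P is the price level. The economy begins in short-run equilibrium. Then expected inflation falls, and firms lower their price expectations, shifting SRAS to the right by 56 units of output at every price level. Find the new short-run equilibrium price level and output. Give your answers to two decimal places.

This is a positive supply shock: SRAS shifts right.
New SRAS: Y = 5P − 99.
Set AD = SRAS: 2644 − 3P = 5P − 99, so 2743 = 8P and P = 342.88.
Substituting into AD, Y = 1615.38.

P = 342.88, Y = 1615.38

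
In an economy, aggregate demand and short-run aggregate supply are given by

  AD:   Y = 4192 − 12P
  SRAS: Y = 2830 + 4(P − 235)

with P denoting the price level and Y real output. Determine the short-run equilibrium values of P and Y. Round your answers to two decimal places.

P = 143.88, Y = 2465.50

Write SRAS as Y = 2830 + 4P − 940 = 1890 + 4P.
Set AD = SRAS: 4192 − 12P = 1890 + 4P, so 2302 = 16P and P = 143.88.
Substituting into AD, Y = 4192 − 12P = 2465.50.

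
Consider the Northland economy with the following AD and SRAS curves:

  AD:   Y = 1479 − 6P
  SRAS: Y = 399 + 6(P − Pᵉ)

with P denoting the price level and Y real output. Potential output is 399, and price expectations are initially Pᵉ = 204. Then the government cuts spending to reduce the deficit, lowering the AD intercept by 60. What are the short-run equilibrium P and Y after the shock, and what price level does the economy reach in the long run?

Short run: P = 187, Y = 297. Long run: P = 170.

AD shifts left: new AD is Y = 1419 − 6P. With Pᵉ = 204, SRAS is Y = 6P − 825.
Short run: 1419 − 6P = 6P − 825 gives 2244 = 12P, so P = 187 and Y = 1419 − 6·187 = 297.
Y = 297 is below potential 399; expectations adjust and SRAS shifts right until Y = 399.
Long run: on the new AD curve, 399 = 1419 − 6P gives P = 170.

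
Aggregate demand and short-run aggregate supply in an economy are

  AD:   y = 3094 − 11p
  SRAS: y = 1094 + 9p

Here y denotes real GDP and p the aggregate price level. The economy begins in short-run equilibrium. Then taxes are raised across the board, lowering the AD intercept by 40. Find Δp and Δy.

Δp = -2, Δy = -18

This is a negative demand shock: AD shifts left.
New AD: y = 3054 − 11p.
Set AD = SRAS: 3054 − 11p = 1094 + 9p, so 1960 = 20p and p = 98.
y = 3054 − 11·98 = 1976.
Initially p = 100, y = 1994, so Δp = -2 and Δy = -18.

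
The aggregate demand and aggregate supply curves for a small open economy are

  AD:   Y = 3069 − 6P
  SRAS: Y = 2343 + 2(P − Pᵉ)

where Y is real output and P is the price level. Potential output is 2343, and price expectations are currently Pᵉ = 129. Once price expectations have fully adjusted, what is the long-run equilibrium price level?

Short run: with Pᵉ = 129, SRAS is Y = 2085 + 2P. Setting AD = SRAS gives 984 = 8P, so P = 123 and Y = 3069 − 6·123 = 2331.
Output 2331 is below potential 2343, so over time expected prices fall and SRAS shifts right until Y returns to 2343.
Long run: Y = 2343 on the AD curve gives 2343 = 3069 − 6P, so P = 121.

Long-run P = 121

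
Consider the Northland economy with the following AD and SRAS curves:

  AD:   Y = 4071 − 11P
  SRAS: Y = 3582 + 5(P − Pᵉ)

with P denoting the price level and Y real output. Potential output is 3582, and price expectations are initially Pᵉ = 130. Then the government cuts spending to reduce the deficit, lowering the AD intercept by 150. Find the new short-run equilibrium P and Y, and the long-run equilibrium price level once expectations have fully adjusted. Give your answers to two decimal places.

Short run: P = 61.81, Y = 3241.06. Long run: P = 30.82.

AD shifts left: new AD is Y = 3921 − 11P. With Pᵉ = 130, SRAS is Y = 2932 + 5P.
Short run: 3921 − 11P = 2932 + 5P gives 989 = 16P, so P = 61.81 and Y = 3921 − 11P = 3241.06.
Y = 3241.06 is below potential 3582; expectations adjust and SRAS shifts right until Y = 3582.
Long run: on the new AD curve, 3582 = 3921 − 11P gives P = 30.82.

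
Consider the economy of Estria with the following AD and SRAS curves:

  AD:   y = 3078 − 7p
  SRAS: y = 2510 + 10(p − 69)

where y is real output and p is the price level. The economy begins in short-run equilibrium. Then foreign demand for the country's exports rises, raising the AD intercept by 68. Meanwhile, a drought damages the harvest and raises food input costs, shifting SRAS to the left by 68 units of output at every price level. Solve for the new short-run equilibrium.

p = 82, y = 2572

After both shocks: AD is y = 3146 − 7p and SRAS is y = 1752 + 10p.
Setting them equal: 1394 = 17p, so p = 82.
y = 3146 − 7·82 = 2572.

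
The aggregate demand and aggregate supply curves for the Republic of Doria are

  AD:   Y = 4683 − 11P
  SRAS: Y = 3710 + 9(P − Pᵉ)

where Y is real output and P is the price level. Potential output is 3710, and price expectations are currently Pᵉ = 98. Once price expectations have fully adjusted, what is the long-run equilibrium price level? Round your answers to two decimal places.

Short run: with Pᵉ = 98, SRAS is Y = 2828 + 9P. Setting AD = SRAS gives 1855 = 20P, so P = 92.75 and Y = 4683 − 11P = 3662.75.
Output 3662.75 is below potential 3710, so over time expected prices fall and SRAS shifts right until Y returns to 3710.
Long run: Y = 3710 on the AD curve gives 3710 = 4683 − 11P, so P = 88.45.

Long-run P = 88.45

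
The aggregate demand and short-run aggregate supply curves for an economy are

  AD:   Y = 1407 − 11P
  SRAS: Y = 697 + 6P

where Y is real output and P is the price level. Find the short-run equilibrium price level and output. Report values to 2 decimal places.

P = 41.76, Y = 947.59

Set AD = SRAS: 1407 − 11P = 697 + 6P, so 710 = 17P and P = 41.76.
Substituting into AD, Y = 1407 − 11P = 947.59.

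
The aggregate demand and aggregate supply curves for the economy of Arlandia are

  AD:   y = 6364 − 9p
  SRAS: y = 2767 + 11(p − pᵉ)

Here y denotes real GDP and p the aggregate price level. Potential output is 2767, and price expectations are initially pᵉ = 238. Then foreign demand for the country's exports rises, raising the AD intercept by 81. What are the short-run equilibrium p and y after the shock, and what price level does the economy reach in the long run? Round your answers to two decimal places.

Short run: p = 314.80, y = 3611.80. Long run: p = 408.67.

AD shifts right: new AD is y = 6445 − 9p. With pᵉ = 238, SRAS is y = 149 + 11p.
Short run: 6445 − 9p = 149 + 11p gives 6296 = 20p, so p = 314.80 and y = 6445 − 9p = 3611.80.
y = 3611.80 is above potential 2767; expectations adjust and SRAS shifts left until y = 2767.
Long run: on the new AD curve, 2767 = 6445 − 9p gives p = 408.67.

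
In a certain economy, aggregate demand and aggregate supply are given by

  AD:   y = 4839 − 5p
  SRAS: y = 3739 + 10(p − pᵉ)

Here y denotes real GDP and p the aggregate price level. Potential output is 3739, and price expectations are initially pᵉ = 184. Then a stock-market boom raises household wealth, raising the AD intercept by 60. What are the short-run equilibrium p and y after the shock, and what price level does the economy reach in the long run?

AD shifts right: new AD is y = 4899 − 5p. With pᵉ = 184, SRAS is y = 1899 + 10p.
Short run: 4899 − 5p = 1899 + 10p gives 3000 = 15p, so p = 200 and y = 4899 − 5·200 = 3899.
y = 3899 is above potential 3739; expectations adjust and SRAS shifts left until y = 3739.
Long run: on the new AD curve, 3739 = 4899 − 5p gives p = 232.

Short run: p = 200, y = 3899. Long run: p = 232.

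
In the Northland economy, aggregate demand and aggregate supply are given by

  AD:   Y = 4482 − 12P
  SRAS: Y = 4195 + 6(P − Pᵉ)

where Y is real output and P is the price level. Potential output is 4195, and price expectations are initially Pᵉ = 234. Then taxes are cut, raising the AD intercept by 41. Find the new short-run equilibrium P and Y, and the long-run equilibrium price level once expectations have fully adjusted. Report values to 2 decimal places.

Short run: P = 96.22, Y = 3368.33. Long run: P = 27.33.

AD shifts right: new AD is Y = 4523 − 12P. With Pᵉ = 234, SRAS is Y = 2791 + 6P.
Short run: 4523 − 12P = 2791 + 6P gives 1732 = 18P, so P = 96.22 and Y = 4523 − 12P = 3368.33.
Y = 3368.33 is below potential 4195; expectations adjust and SRAS shifts right until Y = 4195.
Long run: on the new AD curve, 4195 = 4523 − 12P gives P = 27.33.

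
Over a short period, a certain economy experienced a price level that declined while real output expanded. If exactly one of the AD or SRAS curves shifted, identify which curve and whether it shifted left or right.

P fell and Y rose. An AD shift moves P and Y in the same direction; an SRAS shift moves them in opposite directions.
Here P and Y moved in opposite directions, so the SRAS curve shifted.
Since Y rose, SRAS shifted right.

SRAS shifted right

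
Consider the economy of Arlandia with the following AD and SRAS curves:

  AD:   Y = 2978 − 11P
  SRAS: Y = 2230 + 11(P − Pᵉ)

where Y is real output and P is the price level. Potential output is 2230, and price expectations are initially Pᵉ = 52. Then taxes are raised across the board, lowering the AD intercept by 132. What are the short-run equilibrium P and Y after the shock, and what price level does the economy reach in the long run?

AD shifts left: new AD is Y = 2846 − 11P. With Pᵉ = 52, SRAS is Y = 1658 + 11P.
Short run: 2846 − 11P = 1658 + 11P gives 1188 = 22P, so P = 54 and Y = 2846 − 11·54 = 2252.
Y = 2252 is above potential 2230; expectations adjust and SRAS shifts left until Y = 2230.
Long run: on the new AD curve, 2230 = 2846 − 11P gives P = 56.

Short run: P = 54, Y = 2252. Long run: P = 56.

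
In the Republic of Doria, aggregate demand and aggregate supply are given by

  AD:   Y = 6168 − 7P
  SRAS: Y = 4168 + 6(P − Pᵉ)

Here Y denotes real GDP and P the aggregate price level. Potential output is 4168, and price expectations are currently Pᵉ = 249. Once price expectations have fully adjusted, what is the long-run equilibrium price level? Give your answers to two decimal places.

Long-run P = 285.71

Short run: with Pᵉ = 249, SRAS is Y = 2674 + 6P. Setting AD = SRAS gives 3494 = 13P, so P = 268.77 and Y = 6168 − 7P = 4286.62.
Output 4286.62 is above potential 4168, so over time expected prices rise and SRAS shifts left until Y returns to 4168.
Long run: Y = 4168 on the AD curve gives 4168 = 6168 − 7P, so P = 285.71.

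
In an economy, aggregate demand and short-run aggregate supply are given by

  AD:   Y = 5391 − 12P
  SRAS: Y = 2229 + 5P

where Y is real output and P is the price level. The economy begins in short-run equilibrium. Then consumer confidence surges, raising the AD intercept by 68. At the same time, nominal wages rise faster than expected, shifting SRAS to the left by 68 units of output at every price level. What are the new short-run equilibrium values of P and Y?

After both shocks: AD is Y = 5459 − 12P and SRAS is Y = 2161 + 5P.
Setting them equal: 3298 = 17P, so P = 194.
Y = 5459 − 12·194 = 3131.

P = 194, Y = 3131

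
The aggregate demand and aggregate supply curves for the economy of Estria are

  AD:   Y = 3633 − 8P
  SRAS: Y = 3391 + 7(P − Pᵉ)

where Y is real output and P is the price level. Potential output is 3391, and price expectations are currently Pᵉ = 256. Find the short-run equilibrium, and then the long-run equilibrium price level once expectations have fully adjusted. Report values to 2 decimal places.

Short run: P = 135.60, Y = 2548.20. Long run: P = 30.25.

Short run: with Pᵉ = 256, SRAS is Y = 1599 + 7P. Setting AD = SRAS gives 2034 = 15P, so P = 135.60 and Y = 3633 − 8P = 2548.20.
Output 2548.20 is below potential 3391, so over time expected prices fall and SRAS shifts right until Y returns to 3391.
Long run: Y = 3391 on the AD curve gives 3391 = 3633 − 8P, so P = 30.25.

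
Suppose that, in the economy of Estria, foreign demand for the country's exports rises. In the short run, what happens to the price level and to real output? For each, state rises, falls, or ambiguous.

This is a positive demand shock: AD shifts right.
Moving along the upward-sloping SRAS curve, P rises and Y rises.

Price level: rises; output: rises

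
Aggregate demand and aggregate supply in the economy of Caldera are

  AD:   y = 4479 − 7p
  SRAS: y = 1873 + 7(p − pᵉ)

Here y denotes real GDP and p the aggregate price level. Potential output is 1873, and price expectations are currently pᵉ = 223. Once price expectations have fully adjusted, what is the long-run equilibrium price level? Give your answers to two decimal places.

Long-run p = 372.29

Short run: with pᵉ = 223, SRAS is y = 312 + 7p. Setting AD = SRAS gives 4167 = 14p, so p = 297.64 and y = 4479 − 7p = 2395.50.
Output 2395.50 is above potential 1873, so over time expected prices rise and SRAS shifts left until y returns to 1873.
Long run: y = 1873 on the AD curve gives 1873 = 4479 − 7p, so p = 372.29.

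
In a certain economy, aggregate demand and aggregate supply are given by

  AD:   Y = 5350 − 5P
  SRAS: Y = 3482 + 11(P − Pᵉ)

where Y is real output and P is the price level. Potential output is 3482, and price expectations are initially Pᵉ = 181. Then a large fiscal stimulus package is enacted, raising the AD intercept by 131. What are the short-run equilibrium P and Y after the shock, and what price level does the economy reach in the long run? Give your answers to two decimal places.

AD shifts right: new AD is Y = 5481 − 5P. With Pᵉ = 181, SRAS is Y = 1491 + 11P.
Short run: 5481 − 5P = 1491 + 11P gives 3990 = 16P, so P = 249.38 and Y = 5481 − 5P = 4234.13.
Y = 4234.13 is above potential 3482; expectations adjust and SRAS shifts left until Y = 3482.
Long run: on the new AD curve, 3482 = 5481 − 5P gives P = 399.80.

Short run: P = 249.38, Y = 4234.13. Long run: P = 399.80.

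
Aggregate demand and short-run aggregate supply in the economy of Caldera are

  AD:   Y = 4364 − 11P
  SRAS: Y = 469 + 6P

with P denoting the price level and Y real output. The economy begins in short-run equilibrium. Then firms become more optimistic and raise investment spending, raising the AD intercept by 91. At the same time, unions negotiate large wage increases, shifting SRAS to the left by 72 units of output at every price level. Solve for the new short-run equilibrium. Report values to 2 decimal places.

P = 238.71, Y = 1829.24

After both shocks: AD is Y = 4455 − 11P and SRAS is Y = 397 + 6P.
Setting them equal: 4058 = 17P, so P = 238.71.
Substituting into AD, Y = 1829.24.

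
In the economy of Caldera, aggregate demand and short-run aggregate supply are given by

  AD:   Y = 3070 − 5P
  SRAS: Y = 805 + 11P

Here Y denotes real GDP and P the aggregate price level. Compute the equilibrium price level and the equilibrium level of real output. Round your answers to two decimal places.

P = 141.56, Y = 2362.19

Set AD = SRAS: 3070 − 5P = 805 + 11P, so 2265 = 16P and P = 141.56.
Substituting into AD, Y = 3070 − 5P = 2362.19.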